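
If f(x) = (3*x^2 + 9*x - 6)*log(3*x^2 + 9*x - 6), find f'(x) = 6*x*log(x^2 + 3*x - 2) + 6*x + 6*x*log(3) + 9*log(x^2 + 3*x - 2) + 9 + 9*log(3)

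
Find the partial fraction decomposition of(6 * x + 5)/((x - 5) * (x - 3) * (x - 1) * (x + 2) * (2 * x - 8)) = -1/(180*(x + 2)) - 11/(144*(x - 1)) + 23/(40*(x - 3)) - 29/(36*(x - 4)) + 5/(16*(x - 5))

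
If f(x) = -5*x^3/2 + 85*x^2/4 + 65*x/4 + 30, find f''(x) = 85/2 - 15*x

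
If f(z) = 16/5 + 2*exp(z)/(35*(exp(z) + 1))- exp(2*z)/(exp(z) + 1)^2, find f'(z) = (-68*exp(2*z) + 2*exp(z))/(35*exp(3*z) + 105*exp(2*z) + 105*exp(z) + 35)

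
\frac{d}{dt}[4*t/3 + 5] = 4/3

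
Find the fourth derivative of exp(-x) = exp(-x)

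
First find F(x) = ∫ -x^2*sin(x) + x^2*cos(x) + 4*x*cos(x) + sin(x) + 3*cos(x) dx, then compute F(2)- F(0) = 9*cos(2) - 1 + 9*sin(2)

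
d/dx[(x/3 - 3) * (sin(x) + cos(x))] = -x*sin(x)/3 + x*cos(x)/3 + 10*sin(x)/3 - 8*cos(x)/3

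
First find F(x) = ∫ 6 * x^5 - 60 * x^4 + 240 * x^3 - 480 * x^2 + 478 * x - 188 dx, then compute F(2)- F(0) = -60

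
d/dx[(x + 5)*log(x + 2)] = (x*log(x + 2) + x + 2*log(x + 2) + 5)/(x + 2)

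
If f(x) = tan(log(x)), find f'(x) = 1/(x*cos(log(x))^2)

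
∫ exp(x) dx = exp(x) + C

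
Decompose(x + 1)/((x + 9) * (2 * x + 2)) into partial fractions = 1/(2*(x + 9))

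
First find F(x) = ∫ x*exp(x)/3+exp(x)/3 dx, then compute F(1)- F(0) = E/3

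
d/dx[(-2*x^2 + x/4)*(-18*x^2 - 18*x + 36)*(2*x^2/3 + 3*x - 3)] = 144*x^5 + 645*x^4 - 258*x^3 - 954*x^2 + 513*x - 27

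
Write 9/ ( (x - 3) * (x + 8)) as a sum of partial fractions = -9/(11*(x + 8)) + 9/(11*(x - 3))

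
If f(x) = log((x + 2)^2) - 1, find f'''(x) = 4/(x^3 + 6*x^2 + 12*x + 8)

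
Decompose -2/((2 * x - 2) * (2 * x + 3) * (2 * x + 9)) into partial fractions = -1/(33*(2*x + 9)) + 1/(15*(2*x + 3)) - 1/(55*(x - 1))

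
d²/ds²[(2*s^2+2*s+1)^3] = 240*s^4 + 480*s^3 + 432*s^2 + 192*s + 36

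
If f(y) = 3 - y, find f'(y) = -1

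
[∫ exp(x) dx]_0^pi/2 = -1 + exp(pi/2)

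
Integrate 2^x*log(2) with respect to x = 2^x + C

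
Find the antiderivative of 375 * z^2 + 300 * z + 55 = 125*z^3 + 150*z^2 + 55*z + C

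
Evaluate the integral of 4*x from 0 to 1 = 2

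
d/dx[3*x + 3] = 3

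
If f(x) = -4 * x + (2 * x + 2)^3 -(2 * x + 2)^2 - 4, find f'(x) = 24*x^2 + 40*x + 12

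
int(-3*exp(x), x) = -3*exp(x) + C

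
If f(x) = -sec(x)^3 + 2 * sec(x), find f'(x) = (2 - 3/cos(x)^2)*sin(x)/cos(x)^2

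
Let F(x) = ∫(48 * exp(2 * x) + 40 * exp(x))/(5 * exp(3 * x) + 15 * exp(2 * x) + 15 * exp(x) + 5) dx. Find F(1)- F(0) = -21/5 + 4*exp(2)/(5*(1 + E)^2) + 8*E/(1 + E)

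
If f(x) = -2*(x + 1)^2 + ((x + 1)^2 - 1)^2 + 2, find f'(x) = 4*x^3 + 12*x^2 + 4*x - 4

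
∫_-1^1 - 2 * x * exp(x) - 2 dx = -4 - 4*exp(-1)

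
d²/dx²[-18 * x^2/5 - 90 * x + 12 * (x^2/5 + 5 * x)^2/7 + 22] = 144*x^2/175 + 144*x/7 + 2748/35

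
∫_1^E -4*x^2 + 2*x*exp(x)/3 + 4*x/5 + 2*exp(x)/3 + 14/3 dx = -4*exp(3)/3 - 56/15 + 2*exp(2)/5 + 4*E + 2*exp(1 + E)/3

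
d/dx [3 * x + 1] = 3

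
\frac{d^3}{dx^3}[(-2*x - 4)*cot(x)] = 12*x*cot(x)^4 + 16*x*cot(x)^2 + 4*x + 24*cot(x)^4 - 12*cot(x)^3 + 32*cot(x)^2 - 12*cot(x) + 8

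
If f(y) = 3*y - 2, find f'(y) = 3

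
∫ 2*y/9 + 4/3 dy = y^2/9 + 4*y/3 + C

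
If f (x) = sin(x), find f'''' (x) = sin(x)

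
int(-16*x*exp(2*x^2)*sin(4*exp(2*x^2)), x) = cos(4*exp(2*x^2)) + C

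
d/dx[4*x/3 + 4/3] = 4/3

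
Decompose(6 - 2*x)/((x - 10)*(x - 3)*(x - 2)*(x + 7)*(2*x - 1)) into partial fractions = -16/(855*(2*x - 1)) + 2/(2295*(x + 7)) + 1/(108*(x - 2)) - 1/(1292*(x - 10))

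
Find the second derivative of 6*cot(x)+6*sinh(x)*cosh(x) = 12*sinh(2*x) + 12*cos(x)/sin(x)^3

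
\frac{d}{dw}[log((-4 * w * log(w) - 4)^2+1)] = (32*w*log(w)^2 + 32*w*log(w) + 32*log(w) + 32)/(16*w^2*log(w)^2 + 32*w*log(w) + 17)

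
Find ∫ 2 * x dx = x^2 + C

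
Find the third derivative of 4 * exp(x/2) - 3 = exp(x/2)/2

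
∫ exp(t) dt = exp(t) + C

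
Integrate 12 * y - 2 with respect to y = 6*y^2 - 2*y + C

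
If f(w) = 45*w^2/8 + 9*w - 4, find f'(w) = 45*w/4 + 9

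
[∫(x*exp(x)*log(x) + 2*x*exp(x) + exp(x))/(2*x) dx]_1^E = -E + 3*exp(E)/2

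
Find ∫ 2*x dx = x^2 + C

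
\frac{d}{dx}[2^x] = 2^x*log(2)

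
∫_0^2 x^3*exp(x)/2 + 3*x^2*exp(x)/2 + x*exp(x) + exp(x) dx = 6*exp(2)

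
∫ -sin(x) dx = cos(x) + C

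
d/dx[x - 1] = 1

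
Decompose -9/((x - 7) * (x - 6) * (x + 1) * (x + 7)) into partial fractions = 3/(364*(x + 7)) - 3/(112*(x + 1)) + 9/(91*(x - 6)) - 9/(112*(x - 7))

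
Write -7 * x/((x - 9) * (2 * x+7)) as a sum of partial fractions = -49/(25*(2*x + 7)) - 63/(25*(x - 9))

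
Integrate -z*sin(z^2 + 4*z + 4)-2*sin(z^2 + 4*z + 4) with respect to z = cos((z + 2)^2)/2 + C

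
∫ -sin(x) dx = cos(x) + C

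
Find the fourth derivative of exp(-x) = exp(-x)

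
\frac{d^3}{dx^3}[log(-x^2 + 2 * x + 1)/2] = (2*x^3 - 6*x^2 + 18*x - 14)/(x^6 - 6*x^5 + 9*x^4 + 4*x^3 - 9*x^2 - 6*x - 1)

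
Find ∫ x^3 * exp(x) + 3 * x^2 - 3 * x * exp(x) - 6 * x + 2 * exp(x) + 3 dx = (x - 1)^3*(exp(x) + 1) + C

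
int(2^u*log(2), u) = 2^u + C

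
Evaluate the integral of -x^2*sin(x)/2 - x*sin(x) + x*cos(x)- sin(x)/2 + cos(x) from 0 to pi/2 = -1/2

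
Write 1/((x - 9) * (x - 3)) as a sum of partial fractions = -1/(6*(x - 3)) + 1/(6*(x - 9))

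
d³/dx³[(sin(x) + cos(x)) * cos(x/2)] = sqrt(2)*(13*sin(x/2)*sin(x + pi/4) - 14*cos(x/2)*cos(x + pi/4))/8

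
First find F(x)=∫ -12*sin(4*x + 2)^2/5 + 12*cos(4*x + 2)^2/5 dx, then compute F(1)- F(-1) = 3*sin(4)/10 + 3*sin(12)/10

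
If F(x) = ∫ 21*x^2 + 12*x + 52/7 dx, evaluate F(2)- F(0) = 664/7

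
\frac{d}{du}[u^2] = 2*u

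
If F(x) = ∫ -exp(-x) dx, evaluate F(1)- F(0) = -1 + exp(-1)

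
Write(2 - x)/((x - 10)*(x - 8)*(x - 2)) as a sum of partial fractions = 1/(2*(x - 8)) - 1/(2*(x - 10))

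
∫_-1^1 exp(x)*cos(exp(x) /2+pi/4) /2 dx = -sin(exp(-1)/2 + pi/4) + sin(pi/4 + E/2)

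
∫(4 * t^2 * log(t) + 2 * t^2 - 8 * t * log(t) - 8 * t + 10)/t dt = 2*((t - 2)^2 + 1)*log(t) + C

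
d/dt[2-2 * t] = -2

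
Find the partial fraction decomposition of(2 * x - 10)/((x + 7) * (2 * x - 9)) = -2/(23*(2*x - 9)) + 24/(23*(x + 7))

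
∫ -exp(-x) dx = exp(-x) + C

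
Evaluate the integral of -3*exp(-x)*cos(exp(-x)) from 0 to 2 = -3*sin(1) + 3*sin(exp(-2))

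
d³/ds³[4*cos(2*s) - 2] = 32*sin(2*s)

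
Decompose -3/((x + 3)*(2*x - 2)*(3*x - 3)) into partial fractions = -1/(32*(x + 3)) + 1/(32*(x - 1)) - 1/(8*(x - 1)^2)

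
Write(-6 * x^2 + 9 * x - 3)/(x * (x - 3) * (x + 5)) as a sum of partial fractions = -99/(20*(x + 5)) - 5/(4*(x - 3)) + 1/(5*x)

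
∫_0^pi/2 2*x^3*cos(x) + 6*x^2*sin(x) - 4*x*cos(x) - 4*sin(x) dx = -2*pi + pi^3/4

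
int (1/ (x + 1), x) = log(6*x + 6) + C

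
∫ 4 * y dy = 2*y^2 + C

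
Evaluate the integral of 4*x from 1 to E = -2 + 2*exp(2)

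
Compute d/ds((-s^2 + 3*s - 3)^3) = -6*s^5 + 45*s^4 - 144*s^3 + 243*s^2 - 216*s + 81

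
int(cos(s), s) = sin(s) + C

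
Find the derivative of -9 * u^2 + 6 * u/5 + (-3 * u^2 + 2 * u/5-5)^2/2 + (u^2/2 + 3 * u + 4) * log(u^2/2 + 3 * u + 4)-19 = 18*u^3 - 18*u^2/5 + u*log(u^2/2 + 3*u + 4) + 329*u/25 + 3*log(u^2/2 + 3*u + 4) + 11/5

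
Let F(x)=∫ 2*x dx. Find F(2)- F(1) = 3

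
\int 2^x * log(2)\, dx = 2^x + C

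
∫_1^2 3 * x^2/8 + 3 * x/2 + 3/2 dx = 37/8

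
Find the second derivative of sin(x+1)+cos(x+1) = -sin(x + 1) - cos(x + 1)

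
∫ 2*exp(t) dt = 2*exp(t) + C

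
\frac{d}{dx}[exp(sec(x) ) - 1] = exp(sec(x))*tan(x)*sec(x)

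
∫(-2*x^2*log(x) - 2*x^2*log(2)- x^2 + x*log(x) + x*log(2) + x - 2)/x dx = -(x^2 - x + 2)*log(2*x) + C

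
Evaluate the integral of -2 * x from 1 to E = 1 - exp(2)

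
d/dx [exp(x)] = exp(x)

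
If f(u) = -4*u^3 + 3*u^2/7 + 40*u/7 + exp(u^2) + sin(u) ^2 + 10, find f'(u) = -12*u^2 + 2*u*exp(u^2) + 6*u/7 + sin(2*u) + 40/7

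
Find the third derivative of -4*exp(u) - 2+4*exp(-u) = (-4*exp(2*u) - 4)*exp(-u)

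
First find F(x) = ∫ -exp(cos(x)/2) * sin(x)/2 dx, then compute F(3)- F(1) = -exp(cos(1)/2) + exp(cos(3)/2)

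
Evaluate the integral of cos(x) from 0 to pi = 0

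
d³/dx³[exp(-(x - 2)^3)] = (-27*x^6 + 324*x^5 - 1620*x^4 + 4374*x^3 - 6804*x^2 + 5832*x - 2166)*exp(-x^3 + 6*x^2 - 12*x + 8)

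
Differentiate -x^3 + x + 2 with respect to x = 1 - 3*x^2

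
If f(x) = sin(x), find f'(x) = cos(x)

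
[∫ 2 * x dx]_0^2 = 4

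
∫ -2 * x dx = -x^2 + C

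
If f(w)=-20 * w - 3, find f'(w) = -20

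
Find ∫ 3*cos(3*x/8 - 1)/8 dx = sin(3*x/8 - 1) + C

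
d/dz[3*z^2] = 6*z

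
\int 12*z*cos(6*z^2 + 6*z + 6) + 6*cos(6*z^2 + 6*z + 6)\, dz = sin(6*(z^2 + z + 1)) + C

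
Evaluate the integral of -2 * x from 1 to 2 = -3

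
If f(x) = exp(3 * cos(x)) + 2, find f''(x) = 3*(3*sin(x)^2 - cos(x))*exp(3*cos(x))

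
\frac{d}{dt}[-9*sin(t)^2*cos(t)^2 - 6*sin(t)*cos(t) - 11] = -9*sin(4*t)/2 - 6*cos(2*t)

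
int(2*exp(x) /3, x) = 2*exp(x)/3 + C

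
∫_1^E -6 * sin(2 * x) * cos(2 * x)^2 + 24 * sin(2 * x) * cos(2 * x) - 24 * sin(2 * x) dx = (-2 + cos(2*E))^3 - (-2 + cos(2))^3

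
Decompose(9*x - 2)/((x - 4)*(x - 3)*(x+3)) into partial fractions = -29/(42*(x + 3)) - 25/(6*(x - 3)) + 34/(7*(x - 4))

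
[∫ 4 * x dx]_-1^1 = 0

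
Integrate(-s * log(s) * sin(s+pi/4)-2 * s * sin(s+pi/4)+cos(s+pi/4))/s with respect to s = (log(s) + 2)*cos(s + pi/4) + C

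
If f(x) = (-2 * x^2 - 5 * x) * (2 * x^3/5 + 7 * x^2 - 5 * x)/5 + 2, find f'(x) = -4*x^4/5 - 64*x^3/5 - 15*x^2 + 10*x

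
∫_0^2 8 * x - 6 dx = 4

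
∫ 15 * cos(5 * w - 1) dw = 3*sin(5*w - 1) + C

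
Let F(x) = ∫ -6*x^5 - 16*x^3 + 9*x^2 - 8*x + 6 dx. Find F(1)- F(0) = 0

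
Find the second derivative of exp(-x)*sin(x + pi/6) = -2*exp(-x)*cos(x + pi/6)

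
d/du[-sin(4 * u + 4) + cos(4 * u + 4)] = -4*sin(4*u + 4) - 4*cos(4*u + 4)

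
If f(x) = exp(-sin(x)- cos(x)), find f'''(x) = (sqrt(2)*sin(3*x + pi/4)/2 - 3*cos(2*x) - sqrt(2)*cos(x + pi/4)/2)*exp(-sqrt(2)*sin(x + pi/4))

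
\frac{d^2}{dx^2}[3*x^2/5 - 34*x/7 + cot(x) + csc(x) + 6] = 6/5 - 1/sin(x) + 2*cos(x)/sin(x)^3 + 2/sin(x)^3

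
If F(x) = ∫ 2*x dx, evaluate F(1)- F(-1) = 0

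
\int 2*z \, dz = z^2 + C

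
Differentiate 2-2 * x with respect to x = -2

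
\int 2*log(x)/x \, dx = log(x)^2 + C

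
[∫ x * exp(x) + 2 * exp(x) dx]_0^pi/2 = -1 + (2 + pi)*exp(pi/2)/2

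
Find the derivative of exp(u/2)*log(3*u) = (u*exp(u/2)*log(u) + u*exp(u/2)*log(3) + 2*exp(u/2))/(2*u)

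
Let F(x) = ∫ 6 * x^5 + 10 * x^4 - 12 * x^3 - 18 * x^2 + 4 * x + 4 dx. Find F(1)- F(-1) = 0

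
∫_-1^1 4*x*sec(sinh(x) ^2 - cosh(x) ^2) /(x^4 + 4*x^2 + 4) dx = 0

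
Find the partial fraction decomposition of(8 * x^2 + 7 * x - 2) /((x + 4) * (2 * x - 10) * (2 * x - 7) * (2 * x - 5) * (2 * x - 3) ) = -53/(616*(2*x - 3)) + 131/(260*(2*x - 5)) - 241/(360*(2*x - 7)) + 49/(19305*(x + 4)) + 233/(1890*(x - 5))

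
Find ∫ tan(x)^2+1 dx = tan(x) + C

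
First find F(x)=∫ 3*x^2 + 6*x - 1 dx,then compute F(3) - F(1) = 48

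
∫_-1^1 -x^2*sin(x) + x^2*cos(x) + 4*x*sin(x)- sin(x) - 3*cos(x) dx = -4*cos(1)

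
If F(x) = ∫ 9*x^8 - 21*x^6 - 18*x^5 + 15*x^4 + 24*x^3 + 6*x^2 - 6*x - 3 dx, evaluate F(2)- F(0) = 126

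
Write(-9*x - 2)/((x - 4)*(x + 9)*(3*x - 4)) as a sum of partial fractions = 63/(124*(3*x - 4)) + 79/(403*(x + 9)) - 19/(52*(x - 4))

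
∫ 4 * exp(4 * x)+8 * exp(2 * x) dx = (exp(2*x) + 2)^2 + C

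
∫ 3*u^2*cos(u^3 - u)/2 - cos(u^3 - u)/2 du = sin(u^3 - u)/2 + C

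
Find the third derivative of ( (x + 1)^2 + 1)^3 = 120*x^3 + 360*x^2 + 432*x + 192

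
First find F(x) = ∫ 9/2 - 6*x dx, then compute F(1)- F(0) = 3/2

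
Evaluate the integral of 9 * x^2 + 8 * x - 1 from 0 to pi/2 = 2 + (-2 + 3*pi/2)*(1 + pi/2)^2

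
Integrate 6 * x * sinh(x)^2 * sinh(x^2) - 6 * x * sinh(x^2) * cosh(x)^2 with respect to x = -3*cosh(x^2) + C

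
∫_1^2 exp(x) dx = -E + exp(2)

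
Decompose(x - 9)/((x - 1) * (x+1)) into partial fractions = 5/(x + 1) - 4/(x - 1)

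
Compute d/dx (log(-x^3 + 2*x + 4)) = (3*x^2 - 2)/(x^3 - 2*x - 4)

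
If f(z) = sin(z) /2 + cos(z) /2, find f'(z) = -sin(z)/2 + cos(z)/2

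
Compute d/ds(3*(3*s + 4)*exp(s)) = 9*s*exp(s) + 21*exp(s)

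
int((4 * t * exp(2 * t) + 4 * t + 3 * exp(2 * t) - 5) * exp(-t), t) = 2*(4*t - 1)*sinh(t) + C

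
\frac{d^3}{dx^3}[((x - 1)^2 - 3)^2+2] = 24*x - 24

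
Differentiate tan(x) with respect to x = cos(x)^(-2)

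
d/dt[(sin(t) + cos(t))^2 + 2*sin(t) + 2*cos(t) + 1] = 2*cos(2*t) + 2*sqrt(2)*cos(t + pi/4)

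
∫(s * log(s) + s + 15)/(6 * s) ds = (s + 15)*log(s)/6 + C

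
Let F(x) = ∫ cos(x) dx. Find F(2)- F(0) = sin(2)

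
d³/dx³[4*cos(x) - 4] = 4*sin(x)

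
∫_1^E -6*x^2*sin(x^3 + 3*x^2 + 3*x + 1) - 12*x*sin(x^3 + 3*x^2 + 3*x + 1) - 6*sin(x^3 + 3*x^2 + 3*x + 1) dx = -2*cos(8) + 2*cos((1 + E)^3)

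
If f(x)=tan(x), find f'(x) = cos(x)^(-2)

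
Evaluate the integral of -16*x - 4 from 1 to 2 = -28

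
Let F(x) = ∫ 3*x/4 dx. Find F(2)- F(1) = 9/8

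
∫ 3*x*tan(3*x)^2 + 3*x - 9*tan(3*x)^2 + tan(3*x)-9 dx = (x - 3)*tan(3*x) + C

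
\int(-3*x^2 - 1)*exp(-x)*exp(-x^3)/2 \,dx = exp(-x*(x^2 + 1))/2 + C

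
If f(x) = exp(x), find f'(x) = exp(x)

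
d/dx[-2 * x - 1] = -2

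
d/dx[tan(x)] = cos(x)^(-2)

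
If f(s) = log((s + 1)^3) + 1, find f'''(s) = 6/(s^3 + 3*s^2 + 3*s + 1)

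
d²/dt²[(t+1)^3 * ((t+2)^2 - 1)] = 20*t^3 + 84*t^2 + 108*t + 44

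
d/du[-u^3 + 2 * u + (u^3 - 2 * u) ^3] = 9*u^8 - 42*u^6 + 60*u^4 - 27*u^2 + 2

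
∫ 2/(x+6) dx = 2*log(x/2 + 3) + C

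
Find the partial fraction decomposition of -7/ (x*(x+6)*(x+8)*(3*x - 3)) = 7/(432*(x + 8)) - 1/(36*(x + 6)) - 1/(27*(x - 1)) + 7/(144*x)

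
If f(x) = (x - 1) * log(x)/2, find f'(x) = (x*log(x) + x - 1)/(2*x)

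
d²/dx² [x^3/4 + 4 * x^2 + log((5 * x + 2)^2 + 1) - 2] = (75*x^5 + 520*x^4 + 718*x^3 + 340*x^2 + 51*x + 4)/(50*x^4 + 80*x^3 + 52*x^2 + 16*x + 2)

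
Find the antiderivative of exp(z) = exp(z) + C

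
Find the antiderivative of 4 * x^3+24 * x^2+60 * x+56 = x^4 + 8*x^3 + 30*x^2 + 56*x + C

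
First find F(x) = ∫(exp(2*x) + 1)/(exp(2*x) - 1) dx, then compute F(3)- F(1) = -log(E - exp(-1)) + log(-exp(-3) + exp(3))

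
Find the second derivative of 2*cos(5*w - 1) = -50*cos(5*w - 1)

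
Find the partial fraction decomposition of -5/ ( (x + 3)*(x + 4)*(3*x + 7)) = -9/(2*(3*x + 7)) - 1/(x + 4) + 5/(2*(x + 3))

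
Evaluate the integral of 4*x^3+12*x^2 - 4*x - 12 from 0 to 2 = 16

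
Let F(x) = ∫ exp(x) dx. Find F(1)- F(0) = -1 + E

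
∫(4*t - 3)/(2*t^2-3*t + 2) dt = log(6*t^2 - 9*t + 6) + C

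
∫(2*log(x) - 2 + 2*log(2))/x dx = (log(2*x) - 1)^2 + C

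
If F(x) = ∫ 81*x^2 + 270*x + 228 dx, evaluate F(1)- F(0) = 390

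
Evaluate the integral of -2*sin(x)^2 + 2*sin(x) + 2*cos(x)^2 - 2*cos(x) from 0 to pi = 4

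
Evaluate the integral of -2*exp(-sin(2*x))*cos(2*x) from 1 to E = -exp(-sin(2)) + exp(-sin(2*E))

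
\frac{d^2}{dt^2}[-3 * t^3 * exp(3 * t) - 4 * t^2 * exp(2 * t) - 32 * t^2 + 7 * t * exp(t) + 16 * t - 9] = -27*t^3*exp(3*t) - 54*t^2*exp(3*t) - 16*t^2*exp(2*t) - 18*t*exp(3*t) - 32*t*exp(2*t) + 7*t*exp(t) - 8*exp(2*t) + 14*exp(t) - 64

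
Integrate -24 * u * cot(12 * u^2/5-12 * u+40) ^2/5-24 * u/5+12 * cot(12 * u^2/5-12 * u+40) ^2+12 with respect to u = cot(12*u^2/5 - 12*u + 40) + C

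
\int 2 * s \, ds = s^2 + C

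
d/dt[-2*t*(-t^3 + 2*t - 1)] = 8*t^3 - 8*t + 2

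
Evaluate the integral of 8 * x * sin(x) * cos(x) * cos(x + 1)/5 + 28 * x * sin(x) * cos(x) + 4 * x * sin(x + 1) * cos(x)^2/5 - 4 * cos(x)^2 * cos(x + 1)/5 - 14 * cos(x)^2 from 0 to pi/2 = 0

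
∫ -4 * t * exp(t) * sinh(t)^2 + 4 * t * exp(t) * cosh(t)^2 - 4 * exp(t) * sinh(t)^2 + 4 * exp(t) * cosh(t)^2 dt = 4*t*exp(t) + C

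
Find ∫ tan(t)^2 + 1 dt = tan(t) + C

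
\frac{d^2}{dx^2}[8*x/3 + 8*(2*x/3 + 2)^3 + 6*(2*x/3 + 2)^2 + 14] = 128*x/9 + 48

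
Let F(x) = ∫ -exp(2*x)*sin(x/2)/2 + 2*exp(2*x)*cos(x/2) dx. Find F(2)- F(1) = -exp(2)*cos(1/2) + exp(4)*cos(1)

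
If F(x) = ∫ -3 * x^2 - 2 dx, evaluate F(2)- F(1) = -9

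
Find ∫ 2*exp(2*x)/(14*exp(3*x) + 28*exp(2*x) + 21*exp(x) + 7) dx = log(1 + exp(2*x)/(exp(x) + 1)^2)/7 + C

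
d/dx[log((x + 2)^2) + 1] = 2/(x + 2)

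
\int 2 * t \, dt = t^2 + C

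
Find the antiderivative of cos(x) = sin(x) + C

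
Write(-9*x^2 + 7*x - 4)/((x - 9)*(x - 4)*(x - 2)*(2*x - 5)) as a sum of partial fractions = -114/(13*(2*x - 5)) + 13/(7*(x - 2)) + 4/(x - 4) - 134/(91*(x - 9))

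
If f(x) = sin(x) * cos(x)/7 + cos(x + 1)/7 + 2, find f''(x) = -2*sin(2*x)/7 - cos(x + 1)/7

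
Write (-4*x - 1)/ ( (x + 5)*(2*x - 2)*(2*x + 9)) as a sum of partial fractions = -34/(11*(2*x + 9)) + 19/(12*(x + 5)) - 5/(132*(x - 1))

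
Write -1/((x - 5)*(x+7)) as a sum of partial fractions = 1/(12*(x + 7)) - 1/(12*(x - 5))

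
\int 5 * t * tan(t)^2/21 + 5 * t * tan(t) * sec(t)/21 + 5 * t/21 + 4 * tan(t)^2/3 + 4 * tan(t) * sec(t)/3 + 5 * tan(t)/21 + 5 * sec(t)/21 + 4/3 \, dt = (5*t + 28)*(tan(t) + sec(t))/21 + C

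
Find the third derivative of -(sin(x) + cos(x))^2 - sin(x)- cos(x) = 8*cos(2*x) + sqrt(2)*cos(x + pi/4)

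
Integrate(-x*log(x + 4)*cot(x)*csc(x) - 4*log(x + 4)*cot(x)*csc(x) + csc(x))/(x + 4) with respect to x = log(x + 4)*csc(x) + C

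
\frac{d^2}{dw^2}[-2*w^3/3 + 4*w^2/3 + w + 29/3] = 8/3 - 4*w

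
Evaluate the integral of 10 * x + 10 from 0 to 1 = 15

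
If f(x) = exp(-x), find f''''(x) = exp(-x)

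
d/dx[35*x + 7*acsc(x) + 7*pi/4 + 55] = (35*x^2*sqrt(1 - 1/x^2) - 7)/(x^2*sqrt(1 - 1/x^2))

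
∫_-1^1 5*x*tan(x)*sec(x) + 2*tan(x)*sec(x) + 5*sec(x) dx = 10*sec(1)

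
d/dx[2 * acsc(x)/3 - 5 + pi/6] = -2/(3*x^2*sqrt(1 - 1/x^2))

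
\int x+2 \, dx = x^2/2 + 2*x + C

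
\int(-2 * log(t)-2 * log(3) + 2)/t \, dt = (2 - log(3*t))*log(3*t) + C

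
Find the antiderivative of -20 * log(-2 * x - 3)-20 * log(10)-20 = -10*(2*x + 3)*log(-20*x - 30) + C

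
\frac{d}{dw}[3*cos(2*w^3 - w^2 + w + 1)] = 3*(-6*w^2 + 2*w - 1)*sin(2*w^3 - w^2 + w + 1)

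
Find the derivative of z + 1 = 1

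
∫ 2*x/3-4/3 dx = x^2/3 - 4*x/3 + C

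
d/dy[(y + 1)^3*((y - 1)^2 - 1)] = 5*y^4 + 4*y^3 - 9*y^2 - 10*y - 2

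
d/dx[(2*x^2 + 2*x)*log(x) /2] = 2*x*log(x) + x + log(x) + 1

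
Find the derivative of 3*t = 3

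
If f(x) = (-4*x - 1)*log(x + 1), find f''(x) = (-4*x - 7)/(x^2 + 2*x + 1)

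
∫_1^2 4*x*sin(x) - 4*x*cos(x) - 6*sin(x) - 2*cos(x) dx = -6*sin(2) + 2*cos(1) + 2*sin(1) - 6*cos(2)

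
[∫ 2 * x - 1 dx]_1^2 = 2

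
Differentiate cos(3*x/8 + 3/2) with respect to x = -3*sin(3*(x + 4)/8)/8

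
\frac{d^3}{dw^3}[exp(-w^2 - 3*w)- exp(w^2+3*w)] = (-8*w^3*exp(2*w^2 + 6*w) - 8*w^3 - 36*w^2*exp(2*w^2 + 6*w) - 36*w^2 - 66*w*exp(2*w^2 + 6*w) - 42*w - 45*exp(2*w^2 + 6*w) - 9)*exp(-w^2 - 3*w)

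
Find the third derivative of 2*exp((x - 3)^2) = 16*x^3*exp(x^2 - 6*x + 9) - 144*x^2*exp(x^2 - 6*x + 9) + 456*x*exp(x^2 - 6*x + 9) - 504*exp(x^2 - 6*x + 9)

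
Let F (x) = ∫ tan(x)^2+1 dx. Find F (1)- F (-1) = 2*tan(1)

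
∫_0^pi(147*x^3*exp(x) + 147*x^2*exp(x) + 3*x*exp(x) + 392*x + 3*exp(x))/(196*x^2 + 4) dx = log(1 + 49*pi^2) + 3*pi*exp(pi)/4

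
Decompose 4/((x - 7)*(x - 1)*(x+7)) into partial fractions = 1/(28*(x + 7)) - 1/(12*(x - 1)) + 1/(21*(x - 7))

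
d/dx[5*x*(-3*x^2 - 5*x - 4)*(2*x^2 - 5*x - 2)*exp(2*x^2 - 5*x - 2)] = (-120*x^6 + 250*x^5 + 185*x^4 + 125*x^3 - 245*x^2 + 100*x + 40)*exp(2*x^2 - 5*x - 2)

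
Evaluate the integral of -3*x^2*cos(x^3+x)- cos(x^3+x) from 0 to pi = sin(pi^3)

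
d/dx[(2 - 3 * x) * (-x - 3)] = 6*x + 7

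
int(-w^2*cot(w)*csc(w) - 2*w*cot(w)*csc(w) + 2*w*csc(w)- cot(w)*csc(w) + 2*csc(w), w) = (w + 1)^2*csc(w) + C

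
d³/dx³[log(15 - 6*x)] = 16/(8*x^3 - 60*x^2 + 150*x - 125)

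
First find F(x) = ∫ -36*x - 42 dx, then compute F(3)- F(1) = -228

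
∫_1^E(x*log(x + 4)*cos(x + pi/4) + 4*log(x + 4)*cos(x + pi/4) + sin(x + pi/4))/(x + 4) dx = -log(5)*sin(pi/4 + 1) + log(E + 4)*sin(pi/4 + E)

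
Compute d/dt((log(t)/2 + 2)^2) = (log(t) + 4)/(2*t)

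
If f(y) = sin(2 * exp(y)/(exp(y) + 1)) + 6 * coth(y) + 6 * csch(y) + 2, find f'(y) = -(6*exp(2*y)*cosh(y) + 6*exp(2*y) - 2*exp(y)*cos(2*exp(y)/(exp(y) + 1))*sinh(y)^2 + 12*exp(y)*cosh(y) + 12*exp(y) + 6*cosh(y) + 6)/((exp(y) + 1)^2*sinh(y)^2)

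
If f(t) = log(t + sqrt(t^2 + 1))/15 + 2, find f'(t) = (t + sqrt(t^2 + 1))/(15*t^2 + 15*t*sqrt(t^2 + 1) + 15)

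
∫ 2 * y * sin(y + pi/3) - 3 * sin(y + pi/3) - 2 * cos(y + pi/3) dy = (3 - 2*y)*cos(y + pi/3) + C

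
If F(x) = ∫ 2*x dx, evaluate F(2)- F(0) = 4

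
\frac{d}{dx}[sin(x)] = cos(x)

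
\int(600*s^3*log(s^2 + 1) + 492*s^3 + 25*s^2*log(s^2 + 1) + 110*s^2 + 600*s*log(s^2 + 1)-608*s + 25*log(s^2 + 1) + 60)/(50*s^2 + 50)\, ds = -27*s^2/25 + 6*s/5 + (12*s^2 + s - 10)*log(s^2 + 1)/2 + C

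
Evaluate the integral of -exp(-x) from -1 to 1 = -E + exp(-1)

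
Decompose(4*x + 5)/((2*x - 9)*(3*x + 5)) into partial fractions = 5/(37*(3*x + 5)) + 46/(37*(2*x - 9))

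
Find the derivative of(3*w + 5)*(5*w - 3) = 30*w + 16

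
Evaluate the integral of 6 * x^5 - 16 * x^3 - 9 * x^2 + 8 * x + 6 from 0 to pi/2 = -3*pi^3/8 + (-pi + pi^3/8)^2 + 3*pi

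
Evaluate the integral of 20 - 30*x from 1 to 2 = -25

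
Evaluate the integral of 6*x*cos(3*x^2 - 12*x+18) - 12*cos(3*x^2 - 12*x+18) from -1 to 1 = -sin(33) + sin(9)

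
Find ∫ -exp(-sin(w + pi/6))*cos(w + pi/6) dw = exp(-sin(w + pi/6)) + C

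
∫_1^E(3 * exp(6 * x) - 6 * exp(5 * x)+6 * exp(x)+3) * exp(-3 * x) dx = -(-1 - exp(-1) + E)^3 + (-1 - exp(-E) + exp(E))^3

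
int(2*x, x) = x^2 + C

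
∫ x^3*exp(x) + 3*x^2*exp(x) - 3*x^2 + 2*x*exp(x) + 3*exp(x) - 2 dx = (exp(x) - 1)*(x^3 + 2*x + 1) + C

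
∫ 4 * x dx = 2*x^2 + C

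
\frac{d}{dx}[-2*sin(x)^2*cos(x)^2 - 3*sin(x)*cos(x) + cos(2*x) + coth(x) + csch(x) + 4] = -2*sin(2*x) - sin(4*x) - 3*cos(2*x) - cosh(x)/sinh(x)^2 - 1/sinh(x)^2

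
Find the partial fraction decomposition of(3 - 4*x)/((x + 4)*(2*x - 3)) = -6/(11*(2*x - 3)) - 19/(11*(x + 4))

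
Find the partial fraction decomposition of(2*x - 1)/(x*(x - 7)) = 13/(7*(x - 7)) + 1/(7*x)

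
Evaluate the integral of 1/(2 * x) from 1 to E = 1/2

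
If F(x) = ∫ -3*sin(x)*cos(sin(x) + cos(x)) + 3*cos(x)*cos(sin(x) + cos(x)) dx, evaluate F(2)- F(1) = -3*sin(cos(1) + sin(1)) + 3*sin(cos(2) + sin(2))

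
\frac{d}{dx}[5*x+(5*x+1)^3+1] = 375*x^2 + 150*x + 20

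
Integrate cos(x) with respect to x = sin(x) + C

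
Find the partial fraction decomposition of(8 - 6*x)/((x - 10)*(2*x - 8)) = 4/(3*(x - 4)) - 13/(3*(x - 10))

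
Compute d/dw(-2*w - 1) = -2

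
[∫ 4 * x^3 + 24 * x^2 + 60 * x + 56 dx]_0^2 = 312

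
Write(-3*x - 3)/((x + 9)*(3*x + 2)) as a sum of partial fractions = -3/(25*(3*x + 2)) - 24/(25*(x + 9))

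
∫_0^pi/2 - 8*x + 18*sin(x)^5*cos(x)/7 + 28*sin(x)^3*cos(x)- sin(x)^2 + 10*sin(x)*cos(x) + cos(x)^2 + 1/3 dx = -pi^2 + pi/6 + 87/7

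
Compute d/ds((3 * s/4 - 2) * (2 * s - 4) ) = 3*s - 7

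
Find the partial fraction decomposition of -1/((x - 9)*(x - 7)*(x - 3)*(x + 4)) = 1/(1001*(x + 4)) - 1/(168*(x - 3)) + 1/(88*(x - 7)) - 1/(156*(x - 9))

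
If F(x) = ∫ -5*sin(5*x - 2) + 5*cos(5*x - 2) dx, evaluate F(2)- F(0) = cos(8) - cos(2) + sin(2) + sin(8)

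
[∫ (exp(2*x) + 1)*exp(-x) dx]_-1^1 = -2*exp(-1) + 2*E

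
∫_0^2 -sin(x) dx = -1 + cos(2)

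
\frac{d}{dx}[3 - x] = -1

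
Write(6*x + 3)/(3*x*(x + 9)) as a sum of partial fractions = 17/(9*(x + 9)) + 1/(9*x)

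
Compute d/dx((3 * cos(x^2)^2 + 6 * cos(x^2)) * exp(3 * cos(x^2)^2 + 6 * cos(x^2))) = -3*x*(13*sin(x^2) + 17*sin(2*x^2) + 9*sin(3*x^2) + 3*sin(4*x^2)/2)*exp(3)*exp(3*cos(2*x^2)/2 - 3/2)*exp(6*cos(x^2))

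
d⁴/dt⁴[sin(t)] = sin(t)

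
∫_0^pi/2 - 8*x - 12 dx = -6*pi - pi^2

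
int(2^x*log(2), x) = 2^x + C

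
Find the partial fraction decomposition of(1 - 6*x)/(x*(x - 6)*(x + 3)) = 19/(27*(x + 3)) - 35/(54*(x - 6)) - 1/(18*x)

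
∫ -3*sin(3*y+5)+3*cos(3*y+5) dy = sqrt(2)*sin(3*y + pi/4 + 5) + C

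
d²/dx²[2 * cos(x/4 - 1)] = -cos(x/4 - 1)/8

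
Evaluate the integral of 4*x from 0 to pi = 2*pi^2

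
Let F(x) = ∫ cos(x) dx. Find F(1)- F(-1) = 2*sin(1)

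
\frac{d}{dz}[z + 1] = 1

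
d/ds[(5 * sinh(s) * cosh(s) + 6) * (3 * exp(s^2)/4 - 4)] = 15*s*exp(s^2)*sinh(2*s)/4 + 9*s*exp(s^2) + 15*exp(s^2)*cosh(2*s)/4 - 20*cosh(2*s)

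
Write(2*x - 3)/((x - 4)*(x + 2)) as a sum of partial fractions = 7/(6*(x + 2)) + 5/(6*(x - 4))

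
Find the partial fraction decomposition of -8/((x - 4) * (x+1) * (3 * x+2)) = 36/(7*(3*x + 2)) - 8/(5*(x + 1)) - 4/(35*(x - 4))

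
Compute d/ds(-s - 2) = -1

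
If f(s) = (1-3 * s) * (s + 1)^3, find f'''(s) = -72*s - 48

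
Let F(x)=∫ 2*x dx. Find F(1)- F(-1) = 0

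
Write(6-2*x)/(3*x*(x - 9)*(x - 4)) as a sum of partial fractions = 1/(30*(x - 4)) - 4/(45*(x - 9)) + 1/(18*x)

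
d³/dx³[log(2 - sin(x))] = -2*(sin(x) + 1)*cos(x)/(sin(x) - 2)^3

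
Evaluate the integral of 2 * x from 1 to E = -1 + exp(2)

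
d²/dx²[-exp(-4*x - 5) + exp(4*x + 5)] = (16*exp(8*x + 10) - 16)*exp(-4*x - 5)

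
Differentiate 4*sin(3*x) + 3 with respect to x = 12*cos(3*x)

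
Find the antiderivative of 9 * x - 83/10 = 9*x^2/2 - 83*x/10 + C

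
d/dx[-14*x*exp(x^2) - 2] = -28*x^2*exp(x^2) - 14*exp(x^2)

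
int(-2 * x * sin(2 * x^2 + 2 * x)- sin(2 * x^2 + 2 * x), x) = cos(2*x*(x + 1))/2 + C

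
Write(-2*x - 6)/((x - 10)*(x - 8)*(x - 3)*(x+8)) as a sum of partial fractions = -5/(1584*(x + 8)) - 12/(385*(x - 3)) + 11/(80*(x - 8)) - 13/(126*(x - 10))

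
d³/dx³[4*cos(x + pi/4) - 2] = 4*sin(x + pi/4)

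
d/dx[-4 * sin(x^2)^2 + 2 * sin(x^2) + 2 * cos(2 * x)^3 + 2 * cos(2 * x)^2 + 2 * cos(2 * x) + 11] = -8*x*sin(2*x^2) + 4*x*cos(x^2) - 12*sin(2*x)*cos(2*x)^2 - 4*sin(2*x) - 4*sin(4*x)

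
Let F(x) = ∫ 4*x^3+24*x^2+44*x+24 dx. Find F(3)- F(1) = 512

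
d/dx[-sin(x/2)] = -cos(x/2)/2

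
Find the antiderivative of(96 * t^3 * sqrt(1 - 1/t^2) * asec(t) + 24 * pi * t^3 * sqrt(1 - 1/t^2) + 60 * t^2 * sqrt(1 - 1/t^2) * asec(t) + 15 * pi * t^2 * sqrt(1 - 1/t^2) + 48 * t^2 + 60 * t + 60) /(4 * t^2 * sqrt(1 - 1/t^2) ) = 3*(4*asec(t) + pi)*(4*t^2 + 5*t + 5)/4 + C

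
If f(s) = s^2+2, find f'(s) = 2*s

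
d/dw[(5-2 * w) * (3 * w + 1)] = 13 - 12*w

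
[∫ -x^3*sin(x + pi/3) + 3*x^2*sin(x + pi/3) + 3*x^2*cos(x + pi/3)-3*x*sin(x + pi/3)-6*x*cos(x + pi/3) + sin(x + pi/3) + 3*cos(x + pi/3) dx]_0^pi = 1/2 - (-1 + pi)^3/2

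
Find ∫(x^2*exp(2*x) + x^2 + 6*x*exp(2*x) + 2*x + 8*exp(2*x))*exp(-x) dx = 2*(x + 2)^2*sinh(x) + C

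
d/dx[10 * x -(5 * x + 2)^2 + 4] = -50*x - 10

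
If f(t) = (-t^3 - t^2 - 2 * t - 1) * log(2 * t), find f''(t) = (-6*t^3*log(t) - 5*t^3 - 6*t^3*log(2) - 2*t^2*log(t) - 3*t^2 - 2*t^2*log(2) - 2*t + 1)/t^2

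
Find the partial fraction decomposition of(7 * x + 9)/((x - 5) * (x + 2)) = 5/(7*(x + 2)) + 44/(7*(x - 5))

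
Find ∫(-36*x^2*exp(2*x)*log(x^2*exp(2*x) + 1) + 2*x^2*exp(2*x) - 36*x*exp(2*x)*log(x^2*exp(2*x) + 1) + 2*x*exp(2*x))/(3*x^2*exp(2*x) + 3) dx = (1 - 9*log(x^2*exp(2*x) + 1))*log(x^2*exp(2*x) + 1)/3 + C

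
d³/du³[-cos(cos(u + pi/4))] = sin(u + pi/4)^3*sin(cos(u + pi/4)) + sin(u + pi/4)*sin(cos(u + pi/4)) + 3*sin(u + pi/4)*cos(u + pi/4)*cos(cos(u + pi/4))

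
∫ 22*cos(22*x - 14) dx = sin(22*x - 14) + C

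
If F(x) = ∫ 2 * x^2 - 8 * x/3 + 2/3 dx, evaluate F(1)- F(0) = 0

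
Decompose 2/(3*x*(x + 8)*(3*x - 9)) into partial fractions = 1/(396*(x + 8)) + 2/(297*(x - 3)) - 1/(108*x)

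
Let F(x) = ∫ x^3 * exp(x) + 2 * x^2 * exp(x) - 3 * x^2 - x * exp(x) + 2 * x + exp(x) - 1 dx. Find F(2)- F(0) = -6 + 6*exp(2)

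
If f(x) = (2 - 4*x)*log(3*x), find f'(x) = (-4*x*log(x) - 4*x*log(3) - 4*x + 2)/x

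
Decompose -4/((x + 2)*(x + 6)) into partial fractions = 1/(x + 6) - 1/(x + 2)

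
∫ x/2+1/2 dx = x^2/4 + x/2 + C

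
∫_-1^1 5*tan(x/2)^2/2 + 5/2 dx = 10*tan(1/2)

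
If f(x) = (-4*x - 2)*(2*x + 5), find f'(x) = -16*x - 24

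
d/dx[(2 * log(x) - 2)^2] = (8*log(x) - 8)/x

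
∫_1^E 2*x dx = -1 + exp(2)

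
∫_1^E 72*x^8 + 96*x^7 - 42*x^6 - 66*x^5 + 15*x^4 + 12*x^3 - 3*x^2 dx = -8 + (-E + exp(2) + 2*exp(3))^3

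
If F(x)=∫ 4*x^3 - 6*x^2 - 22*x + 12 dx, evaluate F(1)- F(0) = 0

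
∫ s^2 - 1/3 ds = s^3/3 - s/3 + C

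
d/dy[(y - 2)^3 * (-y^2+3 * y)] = -5*y^4 + 36*y^3 - 90*y^2 + 88*y - 24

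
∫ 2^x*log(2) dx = 2^x + C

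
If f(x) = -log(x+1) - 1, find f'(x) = -1/(x + 1)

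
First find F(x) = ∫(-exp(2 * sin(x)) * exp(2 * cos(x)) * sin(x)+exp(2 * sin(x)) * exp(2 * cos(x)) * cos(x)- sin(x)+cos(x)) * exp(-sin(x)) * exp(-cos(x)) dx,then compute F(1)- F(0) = -E - exp(-sin(1) - cos(1)) + exp(-1) + exp(cos(1) + sin(1))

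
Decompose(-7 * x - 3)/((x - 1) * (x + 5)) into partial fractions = -16/(3*(x + 5)) - 5/(3*(x - 1))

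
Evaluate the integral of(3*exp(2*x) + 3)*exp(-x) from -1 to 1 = -6*exp(-1) + 6*E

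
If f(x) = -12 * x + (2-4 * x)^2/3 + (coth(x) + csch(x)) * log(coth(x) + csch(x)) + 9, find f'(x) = -(-32*x*sinh(x)^2 + 3*log(1/tanh(x) + 1/sinh(x))*cosh(x) + 3*log(coth(x) + csch(x)) + 52*sinh(x)^2 + 3*cosh(x) + 3)/(3*sinh(x)^2)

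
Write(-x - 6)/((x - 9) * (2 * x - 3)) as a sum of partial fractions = 1/(2*x - 3) - 1/(x - 9)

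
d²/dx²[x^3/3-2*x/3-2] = 2*x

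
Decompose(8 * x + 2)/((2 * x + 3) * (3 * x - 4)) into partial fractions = 38/(17*(3*x - 4)) + 20/(17*(2*x + 3))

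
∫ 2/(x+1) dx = 2*log(x + 1) + C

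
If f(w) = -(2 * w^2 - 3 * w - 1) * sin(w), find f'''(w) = 2*w^2*cos(w) + 12*w*sin(w) - 3*w*cos(w) - 9*sin(w) - 13*cos(w)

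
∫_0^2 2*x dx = 4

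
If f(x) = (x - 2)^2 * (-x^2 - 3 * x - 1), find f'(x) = -4*x^3 + 3*x^2 + 14*x - 8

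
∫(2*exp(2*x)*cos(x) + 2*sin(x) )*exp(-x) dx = 2*sqrt(2)*sin(x + pi/4)*sinh(x) + C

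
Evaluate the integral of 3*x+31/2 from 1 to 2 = 20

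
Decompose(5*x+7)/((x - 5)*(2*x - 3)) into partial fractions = -29/(7*(2*x - 3)) + 32/(7*(x - 5))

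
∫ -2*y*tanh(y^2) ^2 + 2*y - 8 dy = -8*y + tanh(y^2) + C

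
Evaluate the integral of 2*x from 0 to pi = pi^2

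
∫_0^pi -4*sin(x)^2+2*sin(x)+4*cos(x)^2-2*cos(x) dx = 4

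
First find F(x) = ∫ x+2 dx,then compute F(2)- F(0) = 6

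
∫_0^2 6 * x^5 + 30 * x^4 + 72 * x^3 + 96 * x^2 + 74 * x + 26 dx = 1000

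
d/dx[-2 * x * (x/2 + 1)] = -2*x - 2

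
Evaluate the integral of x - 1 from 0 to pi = -1/2 + (-1 + pi)^2/2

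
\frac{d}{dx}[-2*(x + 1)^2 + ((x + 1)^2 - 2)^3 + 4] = 6*x^5 + 30*x^4 + 36*x^3 - 12*x^2 - 22*x + 2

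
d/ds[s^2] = 2*s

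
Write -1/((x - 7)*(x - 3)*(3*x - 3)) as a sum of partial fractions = -1/(36*(x - 1)) + 1/(24*(x - 3)) - 1/(72*(x - 7))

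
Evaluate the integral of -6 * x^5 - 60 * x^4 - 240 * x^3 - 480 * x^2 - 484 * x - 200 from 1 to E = -(2 + E)^6 - 2*(2 + E)^2 + 747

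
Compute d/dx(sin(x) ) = cos(x)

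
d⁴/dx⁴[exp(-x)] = exp(-x)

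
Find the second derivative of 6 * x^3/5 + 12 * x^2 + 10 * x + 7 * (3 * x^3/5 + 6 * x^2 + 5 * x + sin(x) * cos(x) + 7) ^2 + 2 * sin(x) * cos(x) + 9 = 378*x^4/5 - 84*x^3*sin(2*x)/5 + 1008*x^3 - 168*x^2*sin(2*x) + 252*x^2*cos(2*x)/5 + 3528*x^2 - 574*x*sin(2*x)/5 + 336*x*cos(2*x) + 2880*x + 28*(1 - cos(2*x))^2 - 116*sin(2*x) + 196*cos(2*x) + 1508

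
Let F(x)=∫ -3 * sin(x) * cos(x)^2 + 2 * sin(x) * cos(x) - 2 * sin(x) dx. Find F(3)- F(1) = 5*cos(3)/2 - 11*cos(1)/4 - cos(6)/2 + cos(9)/4 + cos(2)/2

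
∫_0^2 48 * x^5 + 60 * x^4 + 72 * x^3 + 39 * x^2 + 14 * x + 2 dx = 1320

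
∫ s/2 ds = s^2/4 + C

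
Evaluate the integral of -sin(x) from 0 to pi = -2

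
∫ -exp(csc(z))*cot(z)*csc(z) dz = exp(csc(z)) + C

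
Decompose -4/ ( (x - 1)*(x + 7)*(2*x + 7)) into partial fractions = 16/(63*(2*x + 7)) - 1/(14*(x + 7)) - 1/(18*(x - 1))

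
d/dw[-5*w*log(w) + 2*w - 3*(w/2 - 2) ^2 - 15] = -3*w/2 - 5*log(w) + 3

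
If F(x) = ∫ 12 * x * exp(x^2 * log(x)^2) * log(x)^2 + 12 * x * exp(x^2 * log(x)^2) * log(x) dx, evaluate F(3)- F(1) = -6 + 6*exp(9*log(3)^2)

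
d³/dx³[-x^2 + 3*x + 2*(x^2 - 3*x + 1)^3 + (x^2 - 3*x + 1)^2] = 240*x^3 - 1080*x^2 + 1464*x - 576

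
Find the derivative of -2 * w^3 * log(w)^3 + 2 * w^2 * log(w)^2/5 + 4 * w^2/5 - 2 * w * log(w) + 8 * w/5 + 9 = -6*w^2*log(w)^3 - 6*w^2*log(w)^2 + 4*w*log(w)^2/5 + 4*w*log(w)/5 + 8*w/5 - 2*log(w) - 2/5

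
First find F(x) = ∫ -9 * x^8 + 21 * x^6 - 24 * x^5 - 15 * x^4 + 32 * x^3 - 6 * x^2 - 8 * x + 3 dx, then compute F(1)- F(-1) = 0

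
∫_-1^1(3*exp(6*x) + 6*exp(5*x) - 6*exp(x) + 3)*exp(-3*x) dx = -(-E + exp(-1) + 1)^3 + (-exp(-1) + 1 + E)^3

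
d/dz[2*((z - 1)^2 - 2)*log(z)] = (4*z^2*log(z) + 2*z^2 - 4*z*log(z) - 4*z - 2)/z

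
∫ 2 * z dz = z^2 + C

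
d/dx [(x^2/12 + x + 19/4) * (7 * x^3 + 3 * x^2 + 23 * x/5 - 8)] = 35*x^4/12 + 29*x^3 + 1099*x^2/10 + 1091*x/30 + 277/20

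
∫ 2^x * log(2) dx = 2^x + C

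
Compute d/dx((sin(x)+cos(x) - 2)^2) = 2*cos(2*x) - 4*sqrt(2)*cos(x + pi/4)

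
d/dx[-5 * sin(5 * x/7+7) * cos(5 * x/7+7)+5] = -25*cos(10*x/7 + 14)/7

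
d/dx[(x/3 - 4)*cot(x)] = -x/(3*sin(x)^2) + 1/(3*tan(x)) + 4/sin(x)^2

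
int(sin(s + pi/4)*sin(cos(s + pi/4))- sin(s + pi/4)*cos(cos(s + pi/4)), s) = sin(cos(s + pi/4)) + cos(cos(s + pi/4)) + C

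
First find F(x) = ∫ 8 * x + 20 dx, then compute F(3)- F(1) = 72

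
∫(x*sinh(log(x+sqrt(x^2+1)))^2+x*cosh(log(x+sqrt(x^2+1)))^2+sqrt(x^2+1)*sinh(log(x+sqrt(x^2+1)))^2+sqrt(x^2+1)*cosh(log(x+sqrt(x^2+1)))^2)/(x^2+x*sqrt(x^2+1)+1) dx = sinh(2*log(x + sqrt(x^2 + 1)))/2 + C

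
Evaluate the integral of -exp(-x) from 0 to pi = -1 + exp(-pi)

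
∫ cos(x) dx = sin(x) + C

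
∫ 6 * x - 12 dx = 3*x^2 - 12*x + C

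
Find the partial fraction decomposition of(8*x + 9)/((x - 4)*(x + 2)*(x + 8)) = -55/(72*(x + 8)) + 7/(36*(x + 2)) + 41/(72*(x - 4))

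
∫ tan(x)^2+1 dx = tan(x) + C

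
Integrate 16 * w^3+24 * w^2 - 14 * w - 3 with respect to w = 4*w^4 + 8*w^3 - 7*w^2 - 3*w + C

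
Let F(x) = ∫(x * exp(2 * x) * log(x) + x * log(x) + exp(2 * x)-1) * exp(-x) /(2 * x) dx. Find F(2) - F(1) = (-exp(-2) + exp(2))*log(2)/2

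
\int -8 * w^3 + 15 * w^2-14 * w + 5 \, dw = -2*w^4 + 5*w^3 - 7*w^2 + 5*w + C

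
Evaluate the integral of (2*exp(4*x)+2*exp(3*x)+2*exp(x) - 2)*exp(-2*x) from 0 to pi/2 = -2*exp(-pi/2) + 2*exp(pi/2) + (-exp(-pi/2) + exp(pi/2))^2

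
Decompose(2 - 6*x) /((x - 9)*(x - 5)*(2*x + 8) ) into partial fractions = 1/(9*(x + 4)) + 7/(18*(x - 5)) - 1/(2*(x - 9))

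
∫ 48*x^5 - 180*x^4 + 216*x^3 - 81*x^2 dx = 8*x^6 - 36*x^5 + 54*x^4 - 27*x^3 + C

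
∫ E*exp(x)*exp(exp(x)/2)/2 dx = exp(exp(x)/2 + 1) + C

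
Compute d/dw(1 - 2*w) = -2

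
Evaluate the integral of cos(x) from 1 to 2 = -sin(1) + sin(2)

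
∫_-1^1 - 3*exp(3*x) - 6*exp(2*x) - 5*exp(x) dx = -(1 + E)^3 - 2*E + 2*exp(-1) + (exp(-1) + 1)^3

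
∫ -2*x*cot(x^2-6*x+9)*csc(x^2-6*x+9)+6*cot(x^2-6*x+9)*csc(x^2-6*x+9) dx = csc((x - 3)^2) + C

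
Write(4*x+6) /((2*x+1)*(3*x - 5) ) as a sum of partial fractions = 38/(13*(3*x - 5)) - 8/(13*(2*x + 1))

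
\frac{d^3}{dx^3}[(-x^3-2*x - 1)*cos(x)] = -x^3*sin(x) + 9*x^2*cos(x) + 16*x*sin(x) - sin(x)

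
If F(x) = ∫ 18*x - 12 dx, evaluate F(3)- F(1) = 48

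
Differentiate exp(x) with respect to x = exp(x)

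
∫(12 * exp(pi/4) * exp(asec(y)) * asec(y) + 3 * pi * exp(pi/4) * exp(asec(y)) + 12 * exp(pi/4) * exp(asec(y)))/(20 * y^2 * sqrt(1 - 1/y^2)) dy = 3*(4*asec(y) + pi)*exp(asec(y) + pi/4)/20 + C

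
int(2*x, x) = x^2 + C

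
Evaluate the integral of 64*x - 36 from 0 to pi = -4*pi - 8 + 2*(2 - 4*pi)^2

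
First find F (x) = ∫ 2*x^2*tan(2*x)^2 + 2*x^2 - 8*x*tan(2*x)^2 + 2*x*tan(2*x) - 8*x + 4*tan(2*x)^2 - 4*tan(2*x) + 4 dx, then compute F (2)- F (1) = -2*tan(4) + tan(2)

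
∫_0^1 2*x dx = 1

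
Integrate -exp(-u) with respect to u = exp(-u) + C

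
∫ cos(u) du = sin(u) + C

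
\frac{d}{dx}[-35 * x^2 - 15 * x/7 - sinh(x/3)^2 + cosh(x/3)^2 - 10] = -70*x - 15/7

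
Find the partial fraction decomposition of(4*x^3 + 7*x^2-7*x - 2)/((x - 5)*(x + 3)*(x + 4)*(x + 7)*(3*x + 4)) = -417/(6460*(3*x + 4)) - 491/(1224*(x + 7)) + 59/(108*(x + 4)) - 13/(80*(x + 3)) + 319/(8208*(x - 5))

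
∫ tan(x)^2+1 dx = tan(x) + C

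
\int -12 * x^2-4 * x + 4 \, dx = -4*x^3 - 2*x^2 + 4*x + C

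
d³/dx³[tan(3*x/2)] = 81*tan(3*x/2)^4/4 + 27*tan(3*x/2)^2 + 27/4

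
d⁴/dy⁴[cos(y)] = cos(y)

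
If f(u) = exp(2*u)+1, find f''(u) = 4*exp(2*u)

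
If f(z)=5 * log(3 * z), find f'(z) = 5/z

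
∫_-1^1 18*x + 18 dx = 36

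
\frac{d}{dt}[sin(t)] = cos(t)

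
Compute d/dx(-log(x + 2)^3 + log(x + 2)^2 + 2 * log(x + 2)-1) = (-3*log(x + 2)^2 + 2*log(x + 2) + 2)/(x + 2)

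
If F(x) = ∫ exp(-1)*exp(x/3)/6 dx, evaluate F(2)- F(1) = -exp(-2/3)/2 + exp(-1/3)/2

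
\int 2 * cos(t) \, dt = 2*sin(t) + C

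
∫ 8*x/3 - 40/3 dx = 4*x^2/3 - 40*x/3 + C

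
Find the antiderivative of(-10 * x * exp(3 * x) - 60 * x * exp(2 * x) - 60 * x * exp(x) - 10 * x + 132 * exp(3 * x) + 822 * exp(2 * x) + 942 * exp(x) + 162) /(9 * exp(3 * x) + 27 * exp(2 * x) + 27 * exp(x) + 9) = (3*(4*x - 75)*(exp(x) + 1)^2 - 5*((x - 15)*(exp(x) + 1) + 3*exp(x))^2 + 36*(exp(x) + 1)*exp(x))/(9*(exp(x) + 1)^2) + C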